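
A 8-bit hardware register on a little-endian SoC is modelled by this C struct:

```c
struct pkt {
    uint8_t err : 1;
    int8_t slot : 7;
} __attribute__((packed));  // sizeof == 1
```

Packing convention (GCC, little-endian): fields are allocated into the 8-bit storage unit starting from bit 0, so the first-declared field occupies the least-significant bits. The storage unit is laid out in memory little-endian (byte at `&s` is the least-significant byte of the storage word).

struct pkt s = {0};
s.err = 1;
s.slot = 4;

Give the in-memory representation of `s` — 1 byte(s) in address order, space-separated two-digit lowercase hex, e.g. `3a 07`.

09

err:1 = 1 → 0x1 << 0 → word 0x01
slot:7 = 4 → 0x4 << 1 → word 0x09
word = 0x09 → little-endian bytes:
  [0]=0x09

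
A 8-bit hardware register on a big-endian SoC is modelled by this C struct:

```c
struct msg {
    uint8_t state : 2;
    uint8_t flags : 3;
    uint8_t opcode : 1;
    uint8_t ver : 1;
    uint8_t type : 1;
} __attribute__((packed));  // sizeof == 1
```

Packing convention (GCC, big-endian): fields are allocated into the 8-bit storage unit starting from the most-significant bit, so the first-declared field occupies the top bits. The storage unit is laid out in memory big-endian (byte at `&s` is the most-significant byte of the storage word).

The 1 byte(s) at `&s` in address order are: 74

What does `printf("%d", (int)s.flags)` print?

[0]=0x74 (big-endian) → word 0x74
state [6+:2] = (word>>6) & 0x3 = 1
flags [3+:3] = (word>>3) & 0x7 = 6  ←
opcode [2+:1] = (word>>2) & 0x1 = 1
ver [1+:1] = (word>>1) & 0x1 = 0
type [0+:1] = (word>>0) & 0x1 = 0

6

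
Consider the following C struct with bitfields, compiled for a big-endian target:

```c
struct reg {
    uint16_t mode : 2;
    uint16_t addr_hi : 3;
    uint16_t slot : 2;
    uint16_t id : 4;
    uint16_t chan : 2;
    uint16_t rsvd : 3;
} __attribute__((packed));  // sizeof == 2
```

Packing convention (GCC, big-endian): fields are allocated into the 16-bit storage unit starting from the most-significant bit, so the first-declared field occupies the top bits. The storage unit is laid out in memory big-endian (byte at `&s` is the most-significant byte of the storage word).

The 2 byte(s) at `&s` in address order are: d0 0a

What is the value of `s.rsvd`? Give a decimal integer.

[0]=0xd0 [1]=0x0a (big-endian) → word 0xd00a
mode [14+:2] = (word>>14) & 0x3 = 3
addr_hi [11+:3] = (word>>11) & 0x7 = 2
slot [9+:2] = (word>>9) & 0x3 = 0
id [5+:4] = (word>>5) & 0xf = 0
chan [3+:2] = (word>>3) & 0x3 = 1
rsvd [0+:3] = (word>>0) & 0x7 = 2  ←

2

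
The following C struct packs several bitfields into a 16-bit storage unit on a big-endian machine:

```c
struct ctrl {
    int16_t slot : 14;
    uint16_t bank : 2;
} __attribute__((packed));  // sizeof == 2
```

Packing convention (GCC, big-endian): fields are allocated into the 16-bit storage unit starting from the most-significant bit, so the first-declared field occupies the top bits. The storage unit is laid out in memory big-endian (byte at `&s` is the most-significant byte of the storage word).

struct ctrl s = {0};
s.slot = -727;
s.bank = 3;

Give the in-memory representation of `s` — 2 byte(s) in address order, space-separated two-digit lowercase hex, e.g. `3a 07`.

f4 a7

slot:14 = -727 → 0x3d29 << 2 → word 0xf4a4
bank:2 = 3 → 0x3 << 0 → word 0xf4a7
word = 0xf4a7 → big-endian bytes:
  [0]=0xf4  [1]=0xa7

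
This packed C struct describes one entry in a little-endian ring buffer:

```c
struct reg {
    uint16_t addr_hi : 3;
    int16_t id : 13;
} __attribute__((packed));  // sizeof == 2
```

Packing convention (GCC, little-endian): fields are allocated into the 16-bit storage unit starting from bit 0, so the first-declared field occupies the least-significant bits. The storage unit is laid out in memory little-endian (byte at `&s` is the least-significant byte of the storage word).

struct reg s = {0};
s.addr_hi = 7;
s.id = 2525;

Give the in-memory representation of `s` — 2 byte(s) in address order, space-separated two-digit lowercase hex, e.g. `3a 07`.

ef 4e

addr_hi (3b) val=7 bits=0x7 at bit 0: 0x0007
id (13b) val=2525 bits=0x9dd at bit 3: 0x4eef
word = 0x4eef → little-endian bytes:
  [0]=0xef  [1]=0x4e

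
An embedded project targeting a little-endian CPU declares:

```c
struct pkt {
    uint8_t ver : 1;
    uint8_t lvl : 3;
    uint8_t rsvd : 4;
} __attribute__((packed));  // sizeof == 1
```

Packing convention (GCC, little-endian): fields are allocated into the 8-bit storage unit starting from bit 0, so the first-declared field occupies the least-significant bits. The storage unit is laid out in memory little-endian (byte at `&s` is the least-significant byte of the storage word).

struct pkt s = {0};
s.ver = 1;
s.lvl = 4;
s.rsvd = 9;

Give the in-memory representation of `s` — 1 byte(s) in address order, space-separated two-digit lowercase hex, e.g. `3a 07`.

99

[0+:1] ver=1 & 0x1 = 0x1; word=0x01
[1+:3] lvl=4 & 0x7 = 0x4; word=0x09
[4+:4] rsvd=9 & 0xf = 0x9; word=0x99
word = 0x99 → little-endian bytes:
  [0]=0x99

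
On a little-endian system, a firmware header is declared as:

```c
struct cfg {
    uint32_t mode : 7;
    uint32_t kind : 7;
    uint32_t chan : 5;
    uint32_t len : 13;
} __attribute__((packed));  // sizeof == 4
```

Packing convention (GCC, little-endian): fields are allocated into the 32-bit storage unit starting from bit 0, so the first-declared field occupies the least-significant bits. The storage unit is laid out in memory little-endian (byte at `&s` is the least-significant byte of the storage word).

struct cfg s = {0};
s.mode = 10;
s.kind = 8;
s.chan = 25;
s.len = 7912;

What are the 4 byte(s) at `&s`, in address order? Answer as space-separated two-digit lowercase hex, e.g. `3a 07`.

[0+:7] mode=10 & 0x7f = 0xa; word=0x0000000a
[7+:7] kind=8 & 0x7f = 0x8; word=0x0000040a
[14+:5] chan=25 & 0x1f = 0x19; word=0x0006440a
[19+:13] len=7912 & 0x1fff = 0x1ee8; word=0xf746440a
word = 0xf746440a → little-endian bytes:
  [0]=0x0a  [1]=0x44  [2]=0x46  [3]=0xf7

0a 44 46 f7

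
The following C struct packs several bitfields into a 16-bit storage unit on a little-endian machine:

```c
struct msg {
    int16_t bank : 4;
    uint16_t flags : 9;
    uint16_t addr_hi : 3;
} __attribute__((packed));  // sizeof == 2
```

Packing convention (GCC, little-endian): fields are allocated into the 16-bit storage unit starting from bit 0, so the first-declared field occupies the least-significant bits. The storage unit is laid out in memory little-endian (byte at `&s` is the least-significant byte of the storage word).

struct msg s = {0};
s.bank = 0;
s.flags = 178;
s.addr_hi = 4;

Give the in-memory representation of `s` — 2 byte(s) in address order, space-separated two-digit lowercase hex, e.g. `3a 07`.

bank:4 = 0 → 0x0 << 0 → word 0x0000
flags:9 = 178 → 0xb2 << 4 → word 0x0b20
addr_hi:3 = 4 → 0x4 << 13 → word 0x8b20
word = 0x8b20 → little-endian bytes:
  [0]=0x20  [1]=0x8b

20 8b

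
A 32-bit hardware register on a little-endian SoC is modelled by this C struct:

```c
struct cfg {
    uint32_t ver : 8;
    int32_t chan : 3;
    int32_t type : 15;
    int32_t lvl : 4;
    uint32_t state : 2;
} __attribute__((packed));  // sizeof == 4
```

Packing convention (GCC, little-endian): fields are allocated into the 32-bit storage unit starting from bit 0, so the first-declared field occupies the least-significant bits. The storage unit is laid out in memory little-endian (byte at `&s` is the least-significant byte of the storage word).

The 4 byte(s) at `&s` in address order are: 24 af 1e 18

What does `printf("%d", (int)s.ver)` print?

36

[0]=0x24 [1]=0xaf [2]=0x1e [3]=0x18 (little-endian) → word 0x181eaf24
ver:8 @ bit 0 → (0x181eaf24>>0)&0xff = 0x24  ←
chan:3 @ bit 8 → (0x181eaf24>>8)&0x7 = 0x7
type:15 @ bit 11 → (0x181eaf24>>11)&0x7fff = 0x3d5
lvl:4 @ bit 26 → (0x181eaf24>>26)&0xf = 0x6
state:2 @ bit 30 → (0x181eaf24>>30)&0x3 = 0x0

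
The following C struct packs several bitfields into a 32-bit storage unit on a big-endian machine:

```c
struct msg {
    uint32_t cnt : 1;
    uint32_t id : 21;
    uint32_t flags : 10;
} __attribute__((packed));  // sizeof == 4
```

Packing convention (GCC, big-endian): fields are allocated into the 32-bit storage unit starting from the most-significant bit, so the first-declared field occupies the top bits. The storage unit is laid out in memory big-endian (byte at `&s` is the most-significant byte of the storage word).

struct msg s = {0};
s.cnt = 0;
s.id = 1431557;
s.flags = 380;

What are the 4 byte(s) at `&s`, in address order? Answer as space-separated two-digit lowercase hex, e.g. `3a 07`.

[31+:1] cnt=0 & 0x1 = 0x0; word=0x00000000
[10+:21] id=1431557 & 0x1fffff = 0x15d805; word=0x57601400
[0+:10] flags=380 & 0x3ff = 0x17c; word=0x5760157c
word = 0x5760157c → big-endian bytes:
  [0]=0x57  [1]=0x60  [2]=0x15  [3]=0x7c

57 60 15 7c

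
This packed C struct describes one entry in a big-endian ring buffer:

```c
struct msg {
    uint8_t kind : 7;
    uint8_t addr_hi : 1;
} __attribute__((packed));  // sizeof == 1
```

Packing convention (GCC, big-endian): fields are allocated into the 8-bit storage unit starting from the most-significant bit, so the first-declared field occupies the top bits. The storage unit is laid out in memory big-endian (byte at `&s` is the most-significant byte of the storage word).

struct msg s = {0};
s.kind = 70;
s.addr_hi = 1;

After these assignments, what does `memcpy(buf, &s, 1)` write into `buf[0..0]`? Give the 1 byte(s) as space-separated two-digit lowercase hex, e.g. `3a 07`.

kind (7b) val=70 bits=0x46 at bit 1: 0x8c
addr_hi (1b) val=1 bits=0x1 at bit 0: 0x8d
word = 0x8d → big-endian bytes:
  [0]=0x8d

8d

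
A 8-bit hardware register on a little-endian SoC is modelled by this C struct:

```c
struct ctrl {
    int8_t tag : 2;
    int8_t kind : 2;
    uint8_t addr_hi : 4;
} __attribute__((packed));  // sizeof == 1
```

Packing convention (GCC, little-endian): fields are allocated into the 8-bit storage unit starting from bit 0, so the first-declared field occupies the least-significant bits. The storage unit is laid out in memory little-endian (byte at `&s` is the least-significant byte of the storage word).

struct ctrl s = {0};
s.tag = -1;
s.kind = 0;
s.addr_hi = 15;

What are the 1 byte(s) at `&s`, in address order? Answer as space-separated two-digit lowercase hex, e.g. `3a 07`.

tag (2b) val=-1 bits=0x3 at bit 0: 0x03
kind (2b) val=0 bits=0x0 at bit 2: 0x03
addr_hi (4b) val=15 bits=0xf at bit 4: 0xf3
word = 0xf3 → little-endian bytes:
  [0]=0xf3

f3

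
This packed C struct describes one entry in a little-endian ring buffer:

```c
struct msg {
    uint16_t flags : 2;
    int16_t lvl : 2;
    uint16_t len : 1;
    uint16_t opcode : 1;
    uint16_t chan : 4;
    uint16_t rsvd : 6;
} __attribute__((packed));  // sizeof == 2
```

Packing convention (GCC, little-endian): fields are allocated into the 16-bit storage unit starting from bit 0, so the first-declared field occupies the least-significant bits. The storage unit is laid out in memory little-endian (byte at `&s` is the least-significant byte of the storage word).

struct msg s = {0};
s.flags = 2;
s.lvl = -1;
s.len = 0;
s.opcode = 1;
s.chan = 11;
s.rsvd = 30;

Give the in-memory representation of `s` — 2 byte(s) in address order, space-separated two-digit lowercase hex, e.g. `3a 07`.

[0+:2] flags=2 & 0x3 = 0x2; word=0x0002
[2+:2] lvl=-1 & 0x3 = 0x3; word=0x000e
[4+:1] len=0 & 0x1 = 0x0; word=0x000e
[5+:1] opcode=1 & 0x1 = 0x1; word=0x002e
[6+:4] chan=11 & 0xf = 0xb; word=0x02ee
[10+:6] rsvd=30 & 0x3f = 0x1e; word=0x7aee
word = 0x7aee → little-endian bytes:
  [0]=0xee  [1]=0x7a

ee 7a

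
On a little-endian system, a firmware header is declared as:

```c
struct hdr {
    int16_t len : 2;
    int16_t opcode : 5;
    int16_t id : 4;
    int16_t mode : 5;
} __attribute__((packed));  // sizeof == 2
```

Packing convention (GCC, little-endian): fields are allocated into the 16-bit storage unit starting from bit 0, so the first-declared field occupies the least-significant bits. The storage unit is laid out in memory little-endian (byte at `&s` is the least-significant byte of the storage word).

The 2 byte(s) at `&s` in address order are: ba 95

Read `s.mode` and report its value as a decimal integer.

[0]=0xba [1]=0x95 (little-endian) → word 0x95ba
len [0+:2] = (word>>0) & 0x3 = 2
opcode [2+:5] = (word>>2) & 0x1f = 14
id [7+:4] = (word>>7) & 0xf = 11
mode [11+:5] = (word>>11) & 0x1f = 18  ←
mode signed 5b, MSB=1: 18 - 32 = -14

-14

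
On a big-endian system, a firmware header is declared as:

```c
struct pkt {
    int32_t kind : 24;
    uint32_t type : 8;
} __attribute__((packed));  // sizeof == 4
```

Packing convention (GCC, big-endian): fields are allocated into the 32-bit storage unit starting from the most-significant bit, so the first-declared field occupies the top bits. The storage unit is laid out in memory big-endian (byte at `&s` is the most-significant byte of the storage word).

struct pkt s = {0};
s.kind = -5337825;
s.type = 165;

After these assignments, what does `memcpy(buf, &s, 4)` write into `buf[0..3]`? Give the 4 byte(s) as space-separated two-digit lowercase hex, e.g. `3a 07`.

kind (24b) val=-5337825 bits=0xae8d1f at bit 8: 0xae8d1f00
type (8b) val=165 bits=0xa5 at bit 0: 0xae8d1fa5
word = 0xae8d1fa5 → big-endian bytes:
  [0]=0xae  [1]=0x8d  [2]=0x1f  [3]=0xa5

ae 8d 1f a5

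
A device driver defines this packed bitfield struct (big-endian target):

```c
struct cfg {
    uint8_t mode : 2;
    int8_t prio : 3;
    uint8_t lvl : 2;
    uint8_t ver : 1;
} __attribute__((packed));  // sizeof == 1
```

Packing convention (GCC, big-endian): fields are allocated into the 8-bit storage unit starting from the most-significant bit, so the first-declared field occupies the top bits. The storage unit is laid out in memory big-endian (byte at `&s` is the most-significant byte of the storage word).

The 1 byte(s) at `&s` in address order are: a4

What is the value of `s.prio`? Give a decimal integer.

[0]=0xa4 (big-endian) → word 0xa4
mode [6+:2] = (word>>6) & 0x3 = 2
prio [3+:3] = (word>>3) & 0x7 = 4  ←
lvl [1+:2] = (word>>1) & 0x3 = 2
ver [0+:1] = (word>>0) & 0x1 = 0
prio signed 3b, MSB=1: 4 - 8 = -4

-4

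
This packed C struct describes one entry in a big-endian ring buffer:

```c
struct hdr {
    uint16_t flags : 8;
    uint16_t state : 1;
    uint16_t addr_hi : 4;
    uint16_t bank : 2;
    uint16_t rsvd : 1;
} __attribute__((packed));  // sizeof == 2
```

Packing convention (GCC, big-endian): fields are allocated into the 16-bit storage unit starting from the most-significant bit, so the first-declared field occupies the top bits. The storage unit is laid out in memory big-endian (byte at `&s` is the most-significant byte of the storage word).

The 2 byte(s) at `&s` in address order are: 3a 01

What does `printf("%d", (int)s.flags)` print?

[0]=0x3a [1]=0x01 (big-endian) → word 0x3a01
flags [8+:8] = (word>>8) & 0xff = 58  ←
state [7+:1] = (word>>7) & 0x1 = 0
addr_hi [3+:4] = (word>>3) & 0xf = 0
bank [1+:2] = (word>>1) & 0x3 = 0
rsvd [0+:1] = (word>>0) & 0x1 = 1

58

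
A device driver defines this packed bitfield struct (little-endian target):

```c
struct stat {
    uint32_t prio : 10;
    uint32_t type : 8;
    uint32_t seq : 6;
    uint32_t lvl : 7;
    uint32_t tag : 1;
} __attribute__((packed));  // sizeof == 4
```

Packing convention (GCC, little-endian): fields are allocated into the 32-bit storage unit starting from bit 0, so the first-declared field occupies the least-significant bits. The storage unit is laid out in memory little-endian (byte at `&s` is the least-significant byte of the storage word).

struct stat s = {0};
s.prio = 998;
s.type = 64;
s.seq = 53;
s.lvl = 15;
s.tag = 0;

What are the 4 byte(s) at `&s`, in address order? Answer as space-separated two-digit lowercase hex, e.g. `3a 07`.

[0+:10] prio=998 & 0x3ff = 0x3e6; word=0x000003e6
[10+:8] type=64 & 0xff = 0x40; word=0x000103e6
[18+:6] seq=53 & 0x3f = 0x35; word=0x00d503e6
[24+:7] lvl=15 & 0x7f = 0xf; word=0x0fd503e6
[31+:1] tag=0 & 0x1 = 0x0; word=0x0fd503e6
word = 0x0fd503e6 → little-endian bytes:
  [0]=0xe6  [1]=0x03  [2]=0xd5  [3]=0x0f

e6 03 d5 0f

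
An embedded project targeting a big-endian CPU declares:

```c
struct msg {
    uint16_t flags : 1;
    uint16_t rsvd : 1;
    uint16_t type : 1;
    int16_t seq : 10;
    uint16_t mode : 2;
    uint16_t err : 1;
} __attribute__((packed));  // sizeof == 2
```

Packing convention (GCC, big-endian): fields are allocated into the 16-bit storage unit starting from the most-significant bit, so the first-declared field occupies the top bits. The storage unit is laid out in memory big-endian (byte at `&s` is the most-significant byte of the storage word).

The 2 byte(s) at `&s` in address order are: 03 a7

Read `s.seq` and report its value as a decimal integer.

116

[0]=0x03 [1]=0xa7 (big-endian) → word 0x03a7
flags:1 @ bit 15 → (0x03a7>>15)&0x1 = 0x0
rsvd:1 @ bit 14 → (0x03a7>>14)&0x1 = 0x0
type:1 @ bit 13 → (0x03a7>>13)&0x1 = 0x0
seq:10 @ bit 3 → (0x03a7>>3)&0x3ff = 0x74  ←
mode:2 @ bit 1 → (0x03a7>>1)&0x3 = 0x3
err:1 @ bit 0 → (0x03a7>>0)&0x1 = 0x1
seq signed 10b, MSB=0: value = 116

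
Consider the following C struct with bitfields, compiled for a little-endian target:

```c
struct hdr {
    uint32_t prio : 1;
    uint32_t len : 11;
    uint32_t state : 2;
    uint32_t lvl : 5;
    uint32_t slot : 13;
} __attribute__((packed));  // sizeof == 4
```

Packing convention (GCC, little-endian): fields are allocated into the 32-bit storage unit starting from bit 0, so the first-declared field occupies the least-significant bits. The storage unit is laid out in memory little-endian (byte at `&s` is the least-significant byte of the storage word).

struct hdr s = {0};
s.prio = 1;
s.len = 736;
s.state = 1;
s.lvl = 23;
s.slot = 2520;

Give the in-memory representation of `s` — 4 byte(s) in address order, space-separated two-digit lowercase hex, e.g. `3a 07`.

prio:1 = 1 → 0x1 << 0 → word 0x00000001
len:11 = 736 → 0x2e0 << 1 → word 0x000005c1
state:2 = 1 → 0x1 << 12 → word 0x000015c1
lvl:5 = 23 → 0x17 << 14 → word 0x0005d5c1
slot:13 = 2520 → 0x9d8 << 19 → word 0x4ec5d5c1
word = 0x4ec5d5c1 → little-endian bytes:
  [0]=0xc1  [1]=0xd5  [2]=0xc5  [3]=0x4e

c1 d5 c5 4e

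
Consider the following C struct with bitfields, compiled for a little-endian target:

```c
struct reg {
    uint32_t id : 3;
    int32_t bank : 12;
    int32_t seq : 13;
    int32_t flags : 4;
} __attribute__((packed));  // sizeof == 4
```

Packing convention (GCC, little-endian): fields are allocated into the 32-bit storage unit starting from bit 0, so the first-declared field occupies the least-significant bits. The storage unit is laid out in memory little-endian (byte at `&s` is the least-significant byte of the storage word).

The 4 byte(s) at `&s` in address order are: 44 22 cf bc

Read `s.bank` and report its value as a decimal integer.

1096

[0]=0x44 [1]=0x22 [2]=0xcf [3]=0xbc (little-endian) → word 0xbccf2244
id [0+:3] = (word>>0) & 0x7 = 4
bank [3+:12] = (word>>3) & 0xfff = 1096  ←
seq [15+:13] = (word>>15) & 0x1fff = 6558
flags [28+:4] = (word>>28) & 0xf = 11
bank signed 12b, MSB=0: value = 1096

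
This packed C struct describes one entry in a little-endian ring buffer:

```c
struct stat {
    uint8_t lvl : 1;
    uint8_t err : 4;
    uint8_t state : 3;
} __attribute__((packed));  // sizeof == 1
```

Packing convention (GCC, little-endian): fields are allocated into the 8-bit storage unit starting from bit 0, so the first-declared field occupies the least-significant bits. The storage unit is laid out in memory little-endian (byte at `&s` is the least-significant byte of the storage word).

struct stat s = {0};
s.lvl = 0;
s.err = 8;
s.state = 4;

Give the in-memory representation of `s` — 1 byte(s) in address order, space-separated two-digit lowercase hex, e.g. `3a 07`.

lvl:1 = 0 → 0x0 << 0 → word 0x00
err:4 = 8 → 0x8 << 1 → word 0x10
state:3 = 4 → 0x4 << 5 → word 0x90
word = 0x90 → little-endian bytes:
  [0]=0x90

90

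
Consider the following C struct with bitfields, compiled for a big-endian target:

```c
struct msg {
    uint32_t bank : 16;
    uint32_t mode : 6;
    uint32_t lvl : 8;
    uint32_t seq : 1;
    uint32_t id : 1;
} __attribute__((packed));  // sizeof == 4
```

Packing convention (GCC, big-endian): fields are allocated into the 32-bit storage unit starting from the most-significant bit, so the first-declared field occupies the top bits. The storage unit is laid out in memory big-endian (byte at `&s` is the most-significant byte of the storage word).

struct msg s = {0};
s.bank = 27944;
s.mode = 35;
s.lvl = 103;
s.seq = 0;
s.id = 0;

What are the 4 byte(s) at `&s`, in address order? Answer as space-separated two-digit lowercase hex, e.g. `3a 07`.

bank:16 = 27944 → 0x6d28 << 16 → word 0x6d280000
mode:6 = 35 → 0x23 << 10 → word 0x6d288c00
lvl:8 = 103 → 0x67 << 2 → word 0x6d288d9c
seq:1 = 0 → 0x0 << 1 → word 0x6d288d9c
id:1 = 0 → 0x0 << 0 → word 0x6d288d9c
word = 0x6d288d9c → big-endian bytes:
  [0]=0x6d  [1]=0x28  [2]=0x8d  [3]=0x9c

6d 28 8d 9c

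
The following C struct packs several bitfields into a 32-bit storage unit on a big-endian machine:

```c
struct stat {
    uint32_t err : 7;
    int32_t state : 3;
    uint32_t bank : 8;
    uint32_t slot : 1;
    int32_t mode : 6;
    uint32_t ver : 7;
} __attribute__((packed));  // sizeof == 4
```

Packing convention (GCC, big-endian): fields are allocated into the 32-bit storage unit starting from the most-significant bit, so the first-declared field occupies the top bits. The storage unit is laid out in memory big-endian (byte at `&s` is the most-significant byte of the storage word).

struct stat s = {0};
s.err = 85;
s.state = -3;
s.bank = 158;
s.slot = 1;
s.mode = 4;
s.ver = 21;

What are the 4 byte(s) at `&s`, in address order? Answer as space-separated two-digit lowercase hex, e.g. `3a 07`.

ab 67 a2 15

err:7 = 85 → 0x55 << 25 → word 0xaa000000
state:3 = -3 → 0x5 << 22 → word 0xab400000
bank:8 = 158 → 0x9e << 14 → word 0xab678000
slot:1 = 1 → 0x1 << 13 → word 0xab67a000
mode:6 = 4 → 0x4 << 7 → word 0xab67a200
ver:7 = 21 → 0x15 << 0 → word 0xab67a215
word = 0xab67a215 → big-endian bytes:
  [0]=0xab  [1]=0x67  [2]=0xa2  [3]=0x15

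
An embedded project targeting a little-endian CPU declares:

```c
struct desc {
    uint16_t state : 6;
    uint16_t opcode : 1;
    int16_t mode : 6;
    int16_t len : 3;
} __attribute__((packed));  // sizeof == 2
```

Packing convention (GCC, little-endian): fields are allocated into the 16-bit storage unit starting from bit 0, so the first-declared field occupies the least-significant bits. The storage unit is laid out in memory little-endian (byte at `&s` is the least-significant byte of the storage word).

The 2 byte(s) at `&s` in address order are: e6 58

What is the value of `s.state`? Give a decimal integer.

[0]=0xe6 [1]=0x58 (little-endian) → word 0x58e6
state [0+:6] = (word>>0) & 0x3f = 38  ←
opcode [6+:1] = (word>>6) & 0x1 = 1
mode [7+:6] = (word>>7) & 0x3f = 49
len [13+:3] = (word>>13) & 0x7 = 2

38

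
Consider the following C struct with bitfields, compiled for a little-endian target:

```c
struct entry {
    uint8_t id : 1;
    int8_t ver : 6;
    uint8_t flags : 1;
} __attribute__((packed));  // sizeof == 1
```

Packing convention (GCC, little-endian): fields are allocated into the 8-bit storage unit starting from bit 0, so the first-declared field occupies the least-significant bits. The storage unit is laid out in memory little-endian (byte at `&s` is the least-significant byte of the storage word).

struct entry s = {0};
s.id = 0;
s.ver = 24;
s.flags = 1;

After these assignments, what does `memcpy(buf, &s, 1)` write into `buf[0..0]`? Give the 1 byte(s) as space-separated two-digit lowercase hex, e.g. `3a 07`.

[0+:1] id=0 & 0x1 = 0x0; word=0x00
[1+:6] ver=24 & 0x3f = 0x18; word=0x30
[7+:1] flags=1 & 0x1 = 0x1; word=0xb0
word = 0xb0 → little-endian bytes:
  [0]=0xb0

b0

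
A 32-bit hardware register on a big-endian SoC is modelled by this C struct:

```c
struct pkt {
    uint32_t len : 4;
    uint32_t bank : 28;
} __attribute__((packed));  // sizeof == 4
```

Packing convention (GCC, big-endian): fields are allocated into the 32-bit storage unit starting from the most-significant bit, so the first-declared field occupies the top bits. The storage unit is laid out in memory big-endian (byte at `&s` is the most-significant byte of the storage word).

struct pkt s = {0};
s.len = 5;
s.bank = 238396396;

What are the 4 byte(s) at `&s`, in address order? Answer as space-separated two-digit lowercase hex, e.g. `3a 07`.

5e 35 a3 ec

len (4b) val=5 bits=0x5 at bit 28: 0x50000000
bank (28b) val=238396396 bits=0xe35a3ec at bit 0: 0x5e35a3ec
word = 0x5e35a3ec → big-endian bytes:
  [0]=0x5e  [1]=0x35  [2]=0xa3  [3]=0xec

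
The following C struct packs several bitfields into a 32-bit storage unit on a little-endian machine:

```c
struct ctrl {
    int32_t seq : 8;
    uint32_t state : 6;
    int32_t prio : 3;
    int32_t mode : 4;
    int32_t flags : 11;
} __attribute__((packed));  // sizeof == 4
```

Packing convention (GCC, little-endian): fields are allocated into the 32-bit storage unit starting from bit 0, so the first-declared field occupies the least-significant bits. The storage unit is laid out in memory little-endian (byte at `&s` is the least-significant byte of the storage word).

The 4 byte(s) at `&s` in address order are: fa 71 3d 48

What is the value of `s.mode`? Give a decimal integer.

-2

[0]=0xfa [1]=0x71 [2]=0x3d [3]=0x48 (little-endian) → word 0x483d71fa
seq:8 @ bit 0 → (0x483d71fa>>0)&0xff = 0xfa
state:6 @ bit 8 → (0x483d71fa>>8)&0x3f = 0x31
prio:3 @ bit 14 → (0x483d71fa>>14)&0x7 = 0x5
mode:4 @ bit 17 → (0x483d71fa>>17)&0xf = 0xe  ←
flags:11 @ bit 21 → (0x483d71fa>>21)&0x7ff = 0x241
mode signed 4b, MSB=1: 14 - 16 = -2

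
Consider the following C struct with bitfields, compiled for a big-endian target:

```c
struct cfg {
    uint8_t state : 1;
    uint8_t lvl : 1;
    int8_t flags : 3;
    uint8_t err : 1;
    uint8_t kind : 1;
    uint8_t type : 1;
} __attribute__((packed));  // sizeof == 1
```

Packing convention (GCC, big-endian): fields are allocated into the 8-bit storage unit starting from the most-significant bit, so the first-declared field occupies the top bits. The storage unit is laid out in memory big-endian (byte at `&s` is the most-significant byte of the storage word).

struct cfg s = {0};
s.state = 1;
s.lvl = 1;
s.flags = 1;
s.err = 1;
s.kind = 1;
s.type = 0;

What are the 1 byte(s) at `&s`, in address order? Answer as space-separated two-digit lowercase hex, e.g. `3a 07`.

[7+:1] state=1 & 0x1 = 0x1; word=0x80
[6+:1] lvl=1 & 0x1 = 0x1; word=0xc0
[3+:3] flags=1 & 0x7 = 0x1; word=0xc8
[2+:1] err=1 & 0x1 = 0x1; word=0xcc
[1+:1] kind=1 & 0x1 = 0x1; word=0xce
[0+:1] type=0 & 0x1 = 0x0; word=0xce
word = 0xce → big-endian bytes:
  [0]=0xce

ce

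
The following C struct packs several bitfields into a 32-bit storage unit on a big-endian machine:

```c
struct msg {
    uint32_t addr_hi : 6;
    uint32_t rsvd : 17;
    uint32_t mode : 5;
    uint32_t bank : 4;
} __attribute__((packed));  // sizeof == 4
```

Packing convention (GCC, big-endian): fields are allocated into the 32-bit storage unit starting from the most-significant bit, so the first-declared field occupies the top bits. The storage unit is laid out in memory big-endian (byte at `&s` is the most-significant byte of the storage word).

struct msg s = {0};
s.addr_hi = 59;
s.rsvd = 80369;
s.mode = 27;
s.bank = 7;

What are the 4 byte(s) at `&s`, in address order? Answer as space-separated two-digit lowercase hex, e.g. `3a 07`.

addr_hi:6 = 59 → 0x3b << 26 → word 0xec000000
rsvd:17 = 80369 → 0x139f1 << 9 → word 0xee73e200
mode:5 = 27 → 0x1b << 4 → word 0xee73e3b0
bank:4 = 7 → 0x7 << 0 → word 0xee73e3b7
word = 0xee73e3b7 → big-endian bytes:
  [0]=0xee  [1]=0x73  [2]=0xe3  [3]=0xb7

ee 73 e3 b7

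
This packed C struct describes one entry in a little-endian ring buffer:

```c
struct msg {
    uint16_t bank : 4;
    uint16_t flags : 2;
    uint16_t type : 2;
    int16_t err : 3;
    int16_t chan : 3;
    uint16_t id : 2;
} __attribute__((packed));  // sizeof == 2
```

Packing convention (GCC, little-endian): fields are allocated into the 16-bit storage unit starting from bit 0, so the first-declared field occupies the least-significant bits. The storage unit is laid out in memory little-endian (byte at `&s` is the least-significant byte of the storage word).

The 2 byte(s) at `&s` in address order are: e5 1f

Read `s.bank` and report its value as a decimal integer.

5

[0]=0xe5 [1]=0x1f (little-endian) → word 0x1fe5
bank:4 @ bit 0 → (0x1fe5>>0)&0xf = 0x5  ←
flags:2 @ bit 4 → (0x1fe5>>4)&0x3 = 0x2
type:2 @ bit 6 → (0x1fe5>>6)&0x3 = 0x3
err:3 @ bit 8 → (0x1fe5>>8)&0x7 = 0x7
chan:3 @ bit 11 → (0x1fe5>>11)&0x7 = 0x3
id:2 @ bit 14 → (0x1fe5>>14)&0x3 = 0x0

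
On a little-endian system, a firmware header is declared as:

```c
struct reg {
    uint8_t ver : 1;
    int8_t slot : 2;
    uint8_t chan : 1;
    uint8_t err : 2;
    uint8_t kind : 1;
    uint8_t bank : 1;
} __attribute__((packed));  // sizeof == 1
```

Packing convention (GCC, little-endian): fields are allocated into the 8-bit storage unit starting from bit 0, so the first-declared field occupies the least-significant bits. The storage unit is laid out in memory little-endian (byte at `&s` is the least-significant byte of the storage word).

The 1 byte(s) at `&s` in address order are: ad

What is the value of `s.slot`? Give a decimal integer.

[0]=0xad (little-endian) → word 0xad
ver [0+:1] = (word>>0) & 0x1 = 1
slot [1+:2] = (word>>1) & 0x3 = 2  ←
chan [3+:1] = (word>>3) & 0x1 = 1
err [4+:2] = (word>>4) & 0x3 = 2
kind [6+:1] = (word>>6) & 0x1 = 0
bank [7+:1] = (word>>7) & 0x1 = 1
slot signed 2b, MSB=1: 2 - 4 = -2

-2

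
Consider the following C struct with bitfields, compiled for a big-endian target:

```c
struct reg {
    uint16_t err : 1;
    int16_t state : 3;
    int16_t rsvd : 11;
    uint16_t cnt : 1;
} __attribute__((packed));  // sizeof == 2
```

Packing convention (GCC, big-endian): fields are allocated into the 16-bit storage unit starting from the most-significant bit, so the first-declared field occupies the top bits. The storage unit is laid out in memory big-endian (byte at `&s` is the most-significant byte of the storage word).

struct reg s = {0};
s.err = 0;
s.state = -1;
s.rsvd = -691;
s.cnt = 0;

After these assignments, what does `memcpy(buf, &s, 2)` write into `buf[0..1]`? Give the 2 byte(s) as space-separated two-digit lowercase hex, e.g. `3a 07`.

[15+:1] err=0 & 0x1 = 0x0; word=0x0000
[12+:3] state=-1 & 0x7 = 0x7; word=0x7000
[1+:11] rsvd=-691 & 0x7ff = 0x54d; word=0x7a9a
[0+:1] cnt=0 & 0x1 = 0x0; word=0x7a9a
word = 0x7a9a → big-endian bytes:
  [0]=0x7a  [1]=0x9a

7a 9a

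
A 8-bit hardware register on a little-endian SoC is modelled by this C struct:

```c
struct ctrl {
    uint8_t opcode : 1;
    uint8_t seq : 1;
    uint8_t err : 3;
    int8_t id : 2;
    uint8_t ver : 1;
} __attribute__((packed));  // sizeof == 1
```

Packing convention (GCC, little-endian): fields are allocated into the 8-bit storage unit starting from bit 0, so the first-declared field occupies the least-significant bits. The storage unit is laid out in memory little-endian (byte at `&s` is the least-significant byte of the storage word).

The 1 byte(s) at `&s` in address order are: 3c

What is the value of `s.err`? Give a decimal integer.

[0]=0x3c (little-endian) → word 0x3c
opcode [0+:1] = (word>>0) & 0x1 = 0
seq [1+:1] = (word>>1) & 0x1 = 0
err [2+:3] = (word>>2) & 0x7 = 7  ←
id [5+:2] = (word>>5) & 0x3 = 1
ver [7+:1] = (word>>7) & 0x1 = 0

7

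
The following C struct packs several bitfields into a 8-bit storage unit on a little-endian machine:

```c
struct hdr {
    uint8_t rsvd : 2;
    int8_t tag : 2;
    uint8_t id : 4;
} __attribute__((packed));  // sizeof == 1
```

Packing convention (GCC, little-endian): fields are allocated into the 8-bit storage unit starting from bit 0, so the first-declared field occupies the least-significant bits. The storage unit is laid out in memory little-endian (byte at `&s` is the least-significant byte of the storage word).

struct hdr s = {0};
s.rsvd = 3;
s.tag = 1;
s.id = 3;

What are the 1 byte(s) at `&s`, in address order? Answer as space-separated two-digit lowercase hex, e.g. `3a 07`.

rsvd:2 = 3 → 0x3 << 0 → word 0x03
tag:2 = 1 → 0x1 << 2 → word 0x07
id:4 = 3 → 0x3 << 4 → word 0x37
word = 0x37 → little-endian bytes:
  [0]=0x37

37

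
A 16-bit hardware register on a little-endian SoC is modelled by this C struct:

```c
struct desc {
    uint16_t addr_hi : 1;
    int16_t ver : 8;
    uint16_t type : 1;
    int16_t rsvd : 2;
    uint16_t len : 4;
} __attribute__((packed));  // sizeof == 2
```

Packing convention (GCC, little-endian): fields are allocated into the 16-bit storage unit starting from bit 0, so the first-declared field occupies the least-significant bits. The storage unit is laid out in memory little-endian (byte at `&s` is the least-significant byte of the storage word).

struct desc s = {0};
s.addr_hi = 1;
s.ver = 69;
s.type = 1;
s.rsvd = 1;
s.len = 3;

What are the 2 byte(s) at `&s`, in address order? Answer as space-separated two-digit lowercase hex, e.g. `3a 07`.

8b 36

[0+:1] addr_hi=1 & 0x1 = 0x1; word=0x0001
[1+:8] ver=69 & 0xff = 0x45; word=0x008b
[9+:1] type=1 & 0x1 = 0x1; word=0x028b
[10+:2] rsvd=1 & 0x3 = 0x1; word=0x068b
[12+:4] len=3 & 0xf = 0x3; word=0x368b
word = 0x368b → little-endian bytes:
  [0]=0x8b  [1]=0x36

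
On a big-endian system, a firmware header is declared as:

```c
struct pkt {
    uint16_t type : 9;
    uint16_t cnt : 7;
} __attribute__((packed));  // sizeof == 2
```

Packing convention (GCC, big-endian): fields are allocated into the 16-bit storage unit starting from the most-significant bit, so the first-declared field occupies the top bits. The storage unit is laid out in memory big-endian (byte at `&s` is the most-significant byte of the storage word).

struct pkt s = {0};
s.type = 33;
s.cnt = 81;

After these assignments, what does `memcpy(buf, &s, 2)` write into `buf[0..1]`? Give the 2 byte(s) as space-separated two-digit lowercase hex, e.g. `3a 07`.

10 d1

type (9b) val=33 bits=0x21 at bit 7: 0x1080
cnt (7b) val=81 bits=0x51 at bit 0: 0x10d1
word = 0x10d1 → big-endian bytes:
  [0]=0x10  [1]=0xd1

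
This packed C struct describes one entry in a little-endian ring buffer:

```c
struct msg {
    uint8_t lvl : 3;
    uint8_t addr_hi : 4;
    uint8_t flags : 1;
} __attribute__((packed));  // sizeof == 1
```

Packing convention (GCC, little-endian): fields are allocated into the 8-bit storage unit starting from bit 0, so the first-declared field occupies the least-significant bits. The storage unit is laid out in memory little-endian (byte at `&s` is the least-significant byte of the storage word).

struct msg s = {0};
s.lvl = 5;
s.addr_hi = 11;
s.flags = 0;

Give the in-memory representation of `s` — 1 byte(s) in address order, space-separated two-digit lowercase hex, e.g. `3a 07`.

lvl:3 = 5 → 0x5 << 0 → word 0x05
addr_hi:4 = 11 → 0xb << 3 → word 0x5d
flags:1 = 0 → 0x0 << 7 → word 0x5d
word = 0x5d → little-endian bytes:
  [0]=0x5d

5d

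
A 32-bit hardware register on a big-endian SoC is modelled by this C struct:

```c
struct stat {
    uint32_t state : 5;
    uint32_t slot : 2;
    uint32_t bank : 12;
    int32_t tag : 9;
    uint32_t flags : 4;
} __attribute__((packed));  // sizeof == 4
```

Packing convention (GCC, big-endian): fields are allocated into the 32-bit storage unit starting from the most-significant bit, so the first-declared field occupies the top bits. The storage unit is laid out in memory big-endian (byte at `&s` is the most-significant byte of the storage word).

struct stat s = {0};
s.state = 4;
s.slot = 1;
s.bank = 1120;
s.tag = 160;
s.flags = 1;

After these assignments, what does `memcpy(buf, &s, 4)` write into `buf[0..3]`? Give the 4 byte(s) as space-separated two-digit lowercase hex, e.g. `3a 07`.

[27+:5] state=4 & 0x1f = 0x4; word=0x20000000
[25+:2] slot=1 & 0x3 = 0x1; word=0x22000000
[13+:12] bank=1120 & 0xfff = 0x460; word=0x228c0000
[4+:9] tag=160 & 0x1ff = 0xa0; word=0x228c0a00
[0+:4] flags=1 & 0xf = 0x1; word=0x228c0a01
word = 0x228c0a01 → big-endian bytes:
  [0]=0x22  [1]=0x8c  [2]=0x0a  [3]=0x01

22 8c 0a 01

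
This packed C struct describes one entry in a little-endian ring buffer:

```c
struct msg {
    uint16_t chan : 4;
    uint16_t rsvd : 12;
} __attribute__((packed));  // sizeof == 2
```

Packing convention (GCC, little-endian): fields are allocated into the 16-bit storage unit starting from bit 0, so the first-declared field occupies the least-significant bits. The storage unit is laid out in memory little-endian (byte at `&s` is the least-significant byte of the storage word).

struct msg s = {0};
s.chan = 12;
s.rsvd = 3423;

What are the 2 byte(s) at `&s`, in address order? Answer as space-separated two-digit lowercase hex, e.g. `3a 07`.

chan (4b) val=12 bits=0xc at bit 0: 0x000c
rsvd (12b) val=3423 bits=0xd5f at bit 4: 0xd5fc
word = 0xd5fc → little-endian bytes:
  [0]=0xfc  [1]=0xd5

fc d5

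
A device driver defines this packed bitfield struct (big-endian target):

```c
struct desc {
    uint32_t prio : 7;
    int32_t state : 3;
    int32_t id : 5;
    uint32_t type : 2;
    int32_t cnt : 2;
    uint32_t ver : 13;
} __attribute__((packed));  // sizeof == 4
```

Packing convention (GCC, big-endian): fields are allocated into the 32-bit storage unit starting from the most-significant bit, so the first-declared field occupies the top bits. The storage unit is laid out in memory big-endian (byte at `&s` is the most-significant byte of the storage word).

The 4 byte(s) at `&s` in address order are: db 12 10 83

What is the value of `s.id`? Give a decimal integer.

[0]=0xdb [1]=0x12 [2]=0x10 [3]=0x83 (big-endian) → word 0xdb121083
prio [25+:7] = (word>>25) & 0x7f = 109
state [22+:3] = (word>>22) & 0x7 = 4
id [17+:5] = (word>>17) & 0x1f = 9  ←
type [15+:2] = (word>>15) & 0x3 = 0
cnt [13+:2] = (word>>13) & 0x3 = 0
ver [0+:13] = (word>>0) & 0x1fff = 4227
id signed 5b, MSB=0: value = 9

9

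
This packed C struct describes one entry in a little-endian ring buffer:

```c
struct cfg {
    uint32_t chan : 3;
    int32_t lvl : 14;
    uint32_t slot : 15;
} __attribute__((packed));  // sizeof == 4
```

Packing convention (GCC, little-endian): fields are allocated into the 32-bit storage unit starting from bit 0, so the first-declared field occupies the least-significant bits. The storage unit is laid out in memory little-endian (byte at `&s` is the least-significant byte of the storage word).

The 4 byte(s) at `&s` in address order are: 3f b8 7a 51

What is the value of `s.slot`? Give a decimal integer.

10429

[0]=0x3f [1]=0xb8 [2]=0x7a [3]=0x51 (little-endian) → word 0x517ab83f
chan:3 @ bit 0 → (0x517ab83f>>0)&0x7 = 0x7
lvl:14 @ bit 3 → (0x517ab83f>>3)&0x3fff = 0x1707
slot:15 @ bit 17 → (0x517ab83f>>17)&0x7fff = 0x28bd  ←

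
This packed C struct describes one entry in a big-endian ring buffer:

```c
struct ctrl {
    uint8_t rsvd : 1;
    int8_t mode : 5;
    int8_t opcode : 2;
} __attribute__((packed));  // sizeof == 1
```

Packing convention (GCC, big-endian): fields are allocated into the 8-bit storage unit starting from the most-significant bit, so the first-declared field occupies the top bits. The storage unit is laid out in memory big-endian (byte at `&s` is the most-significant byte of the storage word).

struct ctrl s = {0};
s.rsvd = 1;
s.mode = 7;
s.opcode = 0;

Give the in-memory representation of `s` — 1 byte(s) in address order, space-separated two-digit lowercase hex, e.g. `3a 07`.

rsvd (1b) val=1 bits=0x1 at bit 7: 0x80
mode (5b) val=7 bits=0x7 at bit 2: 0x9c
opcode (2b) val=0 bits=0x0 at bit 0: 0x9c
word = 0x9c → big-endian bytes:
  [0]=0x9c

9c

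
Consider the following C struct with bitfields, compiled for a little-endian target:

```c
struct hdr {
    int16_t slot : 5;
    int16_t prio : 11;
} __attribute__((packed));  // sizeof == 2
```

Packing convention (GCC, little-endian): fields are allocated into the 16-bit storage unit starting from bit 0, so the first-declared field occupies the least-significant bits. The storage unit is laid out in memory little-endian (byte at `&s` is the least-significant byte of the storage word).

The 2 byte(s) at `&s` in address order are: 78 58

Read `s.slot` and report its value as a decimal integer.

-8

[0]=0x78 [1]=0x58 (little-endian) → word 0x5878
slot [0+:5] = (word>>0) & 0x1f = 24  ←
prio [5+:11] = (word>>5) & 0x7ff = 707
slot signed 5b, MSB=1: 24 - 32 = -8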